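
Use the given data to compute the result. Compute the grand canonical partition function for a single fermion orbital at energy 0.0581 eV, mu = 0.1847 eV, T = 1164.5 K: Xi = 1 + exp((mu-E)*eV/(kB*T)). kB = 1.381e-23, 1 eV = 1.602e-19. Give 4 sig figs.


Step 1: (mu - E) = 0.1847 - 0.0581 = 0.1266 eV
Step 2: x = (mu-E)*eV/(kB*T) = 0.1266*1.602e-19/(1.381e-23*1164.5) = 1.261
Step 3: exp(x) = 3.529
Step 4: Xi = 1 + 3.529 = 4.529

4.529


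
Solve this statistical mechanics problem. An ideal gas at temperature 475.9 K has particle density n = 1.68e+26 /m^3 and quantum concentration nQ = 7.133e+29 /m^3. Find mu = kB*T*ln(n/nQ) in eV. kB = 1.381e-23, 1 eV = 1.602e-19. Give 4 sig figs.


Step 1: n/nQ = 1.68e+26/7.133e+29 = 0.0002355
Step 2: ln(n/nQ) = -8.354
Step 3: mu = kB*T*ln(n/nQ) = 6.572e-21*-8.354 = -5.49e-20 J
Step 4: Convert to eV: -5.49e-20/1.602e-19 = -0.3427 eV

-0.3427


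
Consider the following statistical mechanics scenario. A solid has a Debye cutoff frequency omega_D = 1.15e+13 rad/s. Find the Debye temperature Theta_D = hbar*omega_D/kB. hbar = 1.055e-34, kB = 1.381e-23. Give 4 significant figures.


Step 1: hbar*omega_D = 1.055e-34 * 1.15e+13 = 1.213e-21 J
Step 2: Theta_D = 1.213e-21 / 1.381e-23
Step 3: Theta_D = 87.85 K

87.85


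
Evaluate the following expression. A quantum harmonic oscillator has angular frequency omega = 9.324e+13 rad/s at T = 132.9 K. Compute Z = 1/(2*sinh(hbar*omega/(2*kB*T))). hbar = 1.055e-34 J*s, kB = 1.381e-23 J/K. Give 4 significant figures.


Step 1: Compute x = hbar*omega/(kB*T) = 1.055e-34*9.324e+13/(1.381e-23*132.9) = 5.36
Step 2: x/2 = 2.68
Step 3: sinh(x/2) = 7.257
Step 4: Z = 1/(2*7.257) = 0.0689

0.0689


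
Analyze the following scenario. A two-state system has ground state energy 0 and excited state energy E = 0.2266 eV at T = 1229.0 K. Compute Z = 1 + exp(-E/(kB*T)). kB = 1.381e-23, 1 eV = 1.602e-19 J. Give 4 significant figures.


Step 1: Compute beta*E = E*eV/(kB*T) = 0.2266*1.602e-19/(1.381e-23*1229.0) = 2.139
Step 2: exp(-beta*E) = exp(-2.139) = 0.1178
Step 3: Z = 1 + 0.1178 = 1.118

1.118


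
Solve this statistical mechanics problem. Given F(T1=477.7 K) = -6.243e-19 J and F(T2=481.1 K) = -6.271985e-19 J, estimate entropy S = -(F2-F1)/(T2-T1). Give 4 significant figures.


Step 1: dF = F2 - F1 = -6.271985e-19 - (-6.243e-19) = -2.8985e-21 J
Step 2: dT = T2 - T1 = 481.1 - 477.7 = 3.4 K
Step 3: S = -dF/dT = -(-2.8985e-21)/3.4 = 8.525e-22 J/K

8.525e-22


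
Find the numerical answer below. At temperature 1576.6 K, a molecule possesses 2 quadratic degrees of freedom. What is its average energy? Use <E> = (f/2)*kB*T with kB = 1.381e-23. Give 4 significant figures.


Step 1: f/2 = 2/2 = 1
Step 2: kB*T = 1.381e-23 * 1576.6 = 2.177e-20
Step 3: <E> = 1 * 2.177e-20 = 2.177e-20 J

2.177e-20


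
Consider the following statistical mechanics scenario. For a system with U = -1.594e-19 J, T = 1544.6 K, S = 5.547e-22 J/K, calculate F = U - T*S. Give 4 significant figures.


Step 1: T*S = 1544.6 * 5.547e-22 = 8.568e-19 J
Step 2: F = U - T*S = -1.594e-19 - 8.568e-19
Step 3: F = -1.016e-18 J

-1.016e-18


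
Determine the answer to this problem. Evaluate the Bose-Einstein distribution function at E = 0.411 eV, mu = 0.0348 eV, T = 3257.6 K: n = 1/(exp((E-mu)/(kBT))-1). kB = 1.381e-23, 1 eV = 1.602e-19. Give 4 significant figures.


Step 1: (E - mu) = 0.3762 eV
Step 2: x = (E-mu)*eV/(kB*T) = 0.3762*1.602e-19/(1.381e-23*3257.6) = 1.34
Step 3: exp(x) = 3.818
Step 4: n = 1/(exp(x)-1) = 0.3549

0.3549


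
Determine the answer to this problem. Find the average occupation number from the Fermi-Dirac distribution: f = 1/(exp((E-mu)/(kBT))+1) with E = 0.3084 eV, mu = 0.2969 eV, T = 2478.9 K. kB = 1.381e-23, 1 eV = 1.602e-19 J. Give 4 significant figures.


Step 1: (E - mu) = 0.3084 - 0.2969 = 0.0115 eV
Step 2: Convert: (E-mu)*eV = 1.842e-21 J
Step 3: x = (E-mu)*eV/(kB*T) = 0.05382
Step 4: f = 1/(exp(0.05382)+1) = 0.4865

0.4865


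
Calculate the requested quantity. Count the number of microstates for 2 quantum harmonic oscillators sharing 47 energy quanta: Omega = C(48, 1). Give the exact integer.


Step 1: Use binomial coefficient C(48, 1)
Step 2: Numerator = 48! / 47!
Step 3: Denominator = 1!
Step 4: Omega = 48

48


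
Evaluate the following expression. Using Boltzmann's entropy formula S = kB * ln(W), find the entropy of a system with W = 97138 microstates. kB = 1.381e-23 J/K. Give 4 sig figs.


Step 1: ln(W) = ln(97138) = 11.48
Step 2: S = kB * ln(W) = 1.381e-23 * 11.48
Step 3: S = 1.586e-22 J/K

1.586e-22


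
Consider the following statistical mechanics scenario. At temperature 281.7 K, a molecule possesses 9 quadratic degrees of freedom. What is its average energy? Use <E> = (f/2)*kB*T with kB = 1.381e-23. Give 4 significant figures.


Step 1: f/2 = 9/2 = 4.5
Step 2: kB*T = 1.381e-23 * 281.7 = 3.89e-21
Step 3: <E> = 4.5 * 3.89e-21 = 1.751e-20 J

1.751e-20


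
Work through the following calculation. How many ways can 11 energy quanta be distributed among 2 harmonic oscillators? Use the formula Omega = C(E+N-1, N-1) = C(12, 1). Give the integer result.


Step 1: Use binomial coefficient C(12, 1)
Step 2: Numerator = 12! / 11!
Step 3: Denominator = 1!
Step 4: Omega = 12

12


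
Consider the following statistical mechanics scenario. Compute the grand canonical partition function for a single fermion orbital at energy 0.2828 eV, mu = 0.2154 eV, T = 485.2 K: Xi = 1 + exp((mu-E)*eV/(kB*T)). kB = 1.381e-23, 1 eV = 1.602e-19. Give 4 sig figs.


Step 1: (mu - E) = 0.2154 - 0.2828 = -0.0674 eV
Step 2: x = (mu-E)*eV/(kB*T) = -0.0674*1.602e-19/(1.381e-23*485.2) = -1.611
Step 3: exp(x) = 0.1996
Step 4: Xi = 1 + 0.1996 = 1.2

1.2


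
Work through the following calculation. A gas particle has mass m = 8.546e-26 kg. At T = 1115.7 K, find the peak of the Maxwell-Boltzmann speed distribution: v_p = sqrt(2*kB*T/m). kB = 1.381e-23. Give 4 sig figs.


Step 1: Numerator = 2*kB*T = 2*1.381e-23*1115.7 = 3.082e-20
Step 2: Ratio = 3.082e-20 / 8.546e-26 = 3.606e+05
Step 3: v_p = sqrt(3.606e+05) = 600.5 m/s

600.5


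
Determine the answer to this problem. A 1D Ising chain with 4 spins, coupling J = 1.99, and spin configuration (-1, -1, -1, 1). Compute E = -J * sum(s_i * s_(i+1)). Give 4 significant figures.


Step 1: Nearest-neighbor products: 1, 1, -1
Step 2: Sum of products = 1
Step 3: E = -1.99 * 1 = -1.99

-1.99


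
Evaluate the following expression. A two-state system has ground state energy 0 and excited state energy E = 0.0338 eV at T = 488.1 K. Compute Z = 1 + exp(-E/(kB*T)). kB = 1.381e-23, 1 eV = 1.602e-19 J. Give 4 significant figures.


Step 1: Compute beta*E = E*eV/(kB*T) = 0.0338*1.602e-19/(1.381e-23*488.1) = 0.8033
Step 2: exp(-beta*E) = exp(-0.8033) = 0.4478
Step 3: Z = 1 + 0.4478 = 1.448

1.448


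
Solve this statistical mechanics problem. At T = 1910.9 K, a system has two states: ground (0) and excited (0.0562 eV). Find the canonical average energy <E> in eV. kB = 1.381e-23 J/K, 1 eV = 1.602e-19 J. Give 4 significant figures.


Step 1: beta*E = 0.0562*1.602e-19/(1.381e-23*1910.9) = 0.3412
Step 2: exp(-beta*E) = 0.7109
Step 3: <E> = 0.0562*0.7109/(1+0.7109) = 0.02335 eV

0.02335


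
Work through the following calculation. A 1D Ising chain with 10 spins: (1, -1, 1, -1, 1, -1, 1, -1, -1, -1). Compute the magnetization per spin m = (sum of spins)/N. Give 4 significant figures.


Step 1: Count up spins (+1): 4, down spins (-1): 6
Step 2: Total magnetization M = 4 - 6 = -2
Step 3: m = M/N = -2/10 = -0.2

-0.2


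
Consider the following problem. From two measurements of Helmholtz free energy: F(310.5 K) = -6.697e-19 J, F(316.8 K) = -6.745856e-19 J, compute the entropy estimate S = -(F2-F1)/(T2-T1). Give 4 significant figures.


Step 1: dF = F2 - F1 = -6.745856e-19 - (-6.697e-19) = -4.8856e-21 J
Step 2: dT = T2 - T1 = 316.8 - 310.5 = 6.3 K
Step 3: S = -dF/dT = -(-4.8856e-21)/6.3 = 7.755e-22 J/K

7.755e-22


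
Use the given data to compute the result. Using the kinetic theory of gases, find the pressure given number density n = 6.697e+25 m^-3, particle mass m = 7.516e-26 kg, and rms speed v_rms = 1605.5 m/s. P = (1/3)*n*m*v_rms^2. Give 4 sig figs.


Step 1: v_rms^2 = 1605.5^2 = 2.578e+06
Step 2: n*m = 6.697e+25*7.516e-26 = 5.033
Step 3: P = (1/3)*5.033*2.578e+06 = 4.325e+06 Pa

4.325e+06


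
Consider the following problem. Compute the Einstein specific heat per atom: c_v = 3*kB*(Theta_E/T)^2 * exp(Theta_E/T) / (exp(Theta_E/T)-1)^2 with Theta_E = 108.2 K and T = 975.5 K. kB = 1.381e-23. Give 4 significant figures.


Step 1: x = Theta_E/T = 108.2/975.5 = 0.1109
Step 2: x^2 = 0.0123
Step 3: exp(x) = 1.117
Step 4: c_v = 3*1.381e-23*0.0123*1.117/(1.117-1)^2 = 4.139e-23

4.139e-23


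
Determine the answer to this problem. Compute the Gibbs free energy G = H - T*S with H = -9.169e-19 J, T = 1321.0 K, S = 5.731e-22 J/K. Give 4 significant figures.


Step 1: T*S = 1321.0 * 5.731e-22 = 7.571e-19 J
Step 2: G = H - T*S = -9.169e-19 - 7.571e-19
Step 3: G = -1.674e-18 J

-1.674e-18


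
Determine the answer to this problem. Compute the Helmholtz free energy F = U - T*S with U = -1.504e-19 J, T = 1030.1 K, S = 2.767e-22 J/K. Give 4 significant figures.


Step 1: T*S = 1030.1 * 2.767e-22 = 2.85e-19 J
Step 2: F = U - T*S = -1.504e-19 - 2.85e-19
Step 3: F = -4.354e-19 J

-4.354e-19


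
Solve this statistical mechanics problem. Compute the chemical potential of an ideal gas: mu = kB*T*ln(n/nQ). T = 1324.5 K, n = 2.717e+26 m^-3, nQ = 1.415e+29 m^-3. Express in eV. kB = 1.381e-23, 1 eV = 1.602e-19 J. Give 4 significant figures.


Step 1: n/nQ = 2.717e+26/1.415e+29 = 0.00192
Step 2: ln(n/nQ) = -6.255
Step 3: mu = kB*T*ln(n/nQ) = 1.829e-20*-6.255 = -1.144e-19 J
Step 4: Convert to eV: -1.144e-19/1.602e-19 = -0.7142 eV

-0.7142


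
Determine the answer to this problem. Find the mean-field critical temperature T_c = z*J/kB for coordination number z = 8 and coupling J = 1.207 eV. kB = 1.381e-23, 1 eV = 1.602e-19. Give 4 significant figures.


Step 1: z*J = 8*1.207 = 9.656 eV
Step 2: Convert to Joules: 9.656*1.602e-19 = 1.547e-18 J
Step 3: T_c = 1.547e-18 / 1.381e-23 = 1.12e+05 K

1.12e+05


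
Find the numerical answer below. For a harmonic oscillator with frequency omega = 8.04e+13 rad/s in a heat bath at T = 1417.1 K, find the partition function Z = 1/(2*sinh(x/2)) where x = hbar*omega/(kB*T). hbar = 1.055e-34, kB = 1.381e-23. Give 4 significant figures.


Step 1: Compute x = hbar*omega/(kB*T) = 1.055e-34*8.04e+13/(1.381e-23*1417.1) = 0.4334
Step 2: x/2 = 0.2167
Step 3: sinh(x/2) = 0.2184
Step 4: Z = 1/(2*0.2184) = 2.289

2.289


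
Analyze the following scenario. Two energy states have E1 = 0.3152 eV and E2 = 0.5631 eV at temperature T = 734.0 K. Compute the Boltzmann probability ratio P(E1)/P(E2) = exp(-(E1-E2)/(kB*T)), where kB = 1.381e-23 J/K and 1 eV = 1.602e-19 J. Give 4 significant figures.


Step 1: Compute energy difference dE = E1 - E2 = 0.3152 - 0.5631 = -0.2479 eV
Step 2: Convert to Joules: dE_J = -0.2479 * 1.602e-19 = -3.971e-20 J
Step 3: Compute exponent = -dE_J / (kB * T) = -(-3.971e-20) / (1.381e-23 * 734.0) = 3.918
Step 4: P(E1)/P(E2) = exp(3.918) = 50.29

50.29


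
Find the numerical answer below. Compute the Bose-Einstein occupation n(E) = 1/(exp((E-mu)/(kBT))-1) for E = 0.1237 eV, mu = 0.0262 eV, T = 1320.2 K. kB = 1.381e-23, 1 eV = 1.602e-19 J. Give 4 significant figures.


Step 1: (E - mu) = 0.0975 eV
Step 2: x = (E-mu)*eV/(kB*T) = 0.0975*1.602e-19/(1.381e-23*1320.2) = 0.8567
Step 3: exp(x) = 2.355
Step 4: n = 1/(exp(x)-1) = 0.7378

0.7378


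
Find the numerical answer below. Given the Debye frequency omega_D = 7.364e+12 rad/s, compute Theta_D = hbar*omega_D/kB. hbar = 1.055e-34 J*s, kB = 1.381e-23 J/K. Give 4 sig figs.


Step 1: hbar*omega_D = 1.055e-34 * 7.364e+12 = 7.769e-22 J
Step 2: Theta_D = 7.769e-22 / 1.381e-23
Step 3: Theta_D = 56.26 K

56.26


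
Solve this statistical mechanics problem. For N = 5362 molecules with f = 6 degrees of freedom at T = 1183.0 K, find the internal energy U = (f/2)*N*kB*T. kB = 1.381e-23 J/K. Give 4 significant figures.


Step 1: f/2 = 6/2 = 3.0
Step 2: N*kB*T = 5362*1.381e-23*1183.0 = 8.76e-17
Step 3: U = 3.0 * 8.76e-17 = 2.628e-16 J

2.628e-16


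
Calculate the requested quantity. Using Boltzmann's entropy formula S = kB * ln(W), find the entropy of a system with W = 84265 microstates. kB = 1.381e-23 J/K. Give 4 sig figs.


Step 1: ln(W) = ln(84265) = 11.34
Step 2: S = kB * ln(W) = 1.381e-23 * 11.34
Step 3: S = 1.566e-22 J/K

1.566e-22


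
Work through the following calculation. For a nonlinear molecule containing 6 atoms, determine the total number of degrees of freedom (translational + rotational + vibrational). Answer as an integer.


Step 1: Translational DOF = 3
Step 2: Rotational DOF (nonlinear) = 3
Step 3: Vibrational DOF = 3*6 - 6 = 12
Step 4: Total = 3 + 3 + 12 = 18

18


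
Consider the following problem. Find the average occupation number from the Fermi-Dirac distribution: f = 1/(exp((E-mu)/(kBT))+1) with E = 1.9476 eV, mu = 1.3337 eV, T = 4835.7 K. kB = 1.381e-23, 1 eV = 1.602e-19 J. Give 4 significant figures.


Step 1: (E - mu) = 1.9476 - 1.3337 = 0.6139 eV
Step 2: Convert: (E-mu)*eV = 9.835e-20 J
Step 3: x = (E-mu)*eV/(kB*T) = 1.473
Step 4: f = 1/(exp(1.473)+1) = 0.1865

0.1865


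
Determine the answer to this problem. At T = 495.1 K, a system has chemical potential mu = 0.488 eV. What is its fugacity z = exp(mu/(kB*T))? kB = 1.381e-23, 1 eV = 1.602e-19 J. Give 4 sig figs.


Step 1: Convert mu to Joules: 0.488*1.602e-19 = 7.818e-20 J
Step 2: kB*T = 1.381e-23*495.1 = 6.837e-21 J
Step 3: mu/(kB*T) = 11.43
Step 4: z = exp(11.43) = 9.24e+04

9.24e+04


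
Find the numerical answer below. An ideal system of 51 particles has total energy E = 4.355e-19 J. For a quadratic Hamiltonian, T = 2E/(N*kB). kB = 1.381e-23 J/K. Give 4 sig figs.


Step 1: Numerator = 2*E = 2*4.355e-19 = 8.71e-19 J
Step 2: Denominator = N*kB = 51*1.381e-23 = 7.043e-22
Step 3: T = 8.71e-19 / 7.043e-22 = 1237 K

1237


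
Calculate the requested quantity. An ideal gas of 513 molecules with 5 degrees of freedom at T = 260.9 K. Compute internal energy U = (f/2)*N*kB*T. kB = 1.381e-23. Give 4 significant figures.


Step 1: f/2 = 5/2 = 2.5
Step 2: N*kB*T = 513*1.381e-23*260.9 = 1.848e-18
Step 3: U = 2.5 * 1.848e-18 = 4.621e-18 J

4.621e-18


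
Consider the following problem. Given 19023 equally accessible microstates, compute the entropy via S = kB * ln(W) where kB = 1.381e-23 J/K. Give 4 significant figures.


Step 1: ln(W) = ln(19023) = 9.853
Step 2: S = kB * ln(W) = 1.381e-23 * 9.853
Step 3: S = 1.361e-22 J/K

1.361e-22


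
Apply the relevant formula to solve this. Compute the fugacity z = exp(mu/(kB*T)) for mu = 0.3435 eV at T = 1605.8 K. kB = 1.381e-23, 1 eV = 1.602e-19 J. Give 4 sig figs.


Step 1: Convert mu to Joules: 0.3435*1.602e-19 = 5.503e-20 J
Step 2: kB*T = 1.381e-23*1605.8 = 2.218e-20 J
Step 3: mu/(kB*T) = 2.481
Step 4: z = exp(2.481) = 11.96

11.96


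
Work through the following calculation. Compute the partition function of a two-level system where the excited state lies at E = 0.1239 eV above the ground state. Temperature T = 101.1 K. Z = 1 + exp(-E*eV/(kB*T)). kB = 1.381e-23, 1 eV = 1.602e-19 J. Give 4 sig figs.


Step 1: Compute beta*E = E*eV/(kB*T) = 0.1239*1.602e-19/(1.381e-23*101.1) = 14.22
Step 2: exp(-beta*E) = exp(-14.22) = 6.697e-07
Step 3: Z = 1 + 6.697e-07 = 1

1


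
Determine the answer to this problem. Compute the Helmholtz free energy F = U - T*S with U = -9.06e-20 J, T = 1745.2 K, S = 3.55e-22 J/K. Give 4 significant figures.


Step 1: T*S = 1745.2 * 3.55e-22 = 6.195e-19 J
Step 2: F = U - T*S = -9.06e-20 - 6.195e-19
Step 3: F = -7.101e-19 J

-7.101e-19


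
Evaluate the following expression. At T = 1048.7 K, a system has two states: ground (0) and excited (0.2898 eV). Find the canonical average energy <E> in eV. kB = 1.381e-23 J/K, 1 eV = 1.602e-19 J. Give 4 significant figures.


Step 1: beta*E = 0.2898*1.602e-19/(1.381e-23*1048.7) = 3.206
Step 2: exp(-beta*E) = 0.04053
Step 3: <E> = 0.2898*0.04053/(1+0.04053) = 0.01129 eV

0.01129


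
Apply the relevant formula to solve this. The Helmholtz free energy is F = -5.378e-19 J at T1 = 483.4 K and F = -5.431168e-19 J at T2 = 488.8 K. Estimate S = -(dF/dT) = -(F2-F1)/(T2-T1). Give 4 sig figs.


Step 1: dF = F2 - F1 = -5.431168e-19 - (-5.378e-19) = -5.3168e-21 J
Step 2: dT = T2 - T1 = 488.8 - 483.4 = 5.4 K
Step 3: S = -dF/dT = -(-5.3168e-21)/5.4 = 9.846e-22 J/K

9.846e-22


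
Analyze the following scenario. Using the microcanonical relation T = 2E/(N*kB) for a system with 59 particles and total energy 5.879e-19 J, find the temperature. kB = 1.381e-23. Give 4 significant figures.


Step 1: Numerator = 2*E = 2*5.879e-19 = 1.176e-18 J
Step 2: Denominator = N*kB = 59*1.381e-23 = 8.148e-22
Step 3: T = 1.176e-18 / 8.148e-22 = 1443 K

1443


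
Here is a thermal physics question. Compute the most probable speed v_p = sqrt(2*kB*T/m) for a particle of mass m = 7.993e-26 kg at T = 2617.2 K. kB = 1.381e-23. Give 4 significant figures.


Step 1: Numerator = 2*kB*T = 2*1.381e-23*2617.2 = 7.229e-20
Step 2: Ratio = 7.229e-20 / 7.993e-26 = 9.044e+05
Step 3: v_p = sqrt(9.044e+05) = 951 m/s

951


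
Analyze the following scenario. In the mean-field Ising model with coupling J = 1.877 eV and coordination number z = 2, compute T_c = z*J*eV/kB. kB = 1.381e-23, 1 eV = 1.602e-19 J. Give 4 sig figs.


Step 1: z*J = 2*1.877 = 3.754 eV
Step 2: Convert to Joules: 3.754*1.602e-19 = 6.014e-19 J
Step 3: T_c = 6.014e-19 / 1.381e-23 = 4.355e+04 K

4.355e+04


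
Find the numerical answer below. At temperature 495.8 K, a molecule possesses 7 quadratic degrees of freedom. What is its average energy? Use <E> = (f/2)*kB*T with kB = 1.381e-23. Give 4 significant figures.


Step 1: f/2 = 7/2 = 3.5
Step 2: kB*T = 1.381e-23 * 495.8 = 6.847e-21
Step 3: <E> = 3.5 * 6.847e-21 = 2.396e-20 J

2.396e-20


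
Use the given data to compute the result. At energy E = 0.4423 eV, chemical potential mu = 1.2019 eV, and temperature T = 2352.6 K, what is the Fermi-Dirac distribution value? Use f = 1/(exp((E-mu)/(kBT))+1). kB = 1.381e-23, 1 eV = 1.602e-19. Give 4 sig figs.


Step 1: (E - mu) = 0.4423 - 1.2019 = -0.7596 eV
Step 2: Convert: (E-mu)*eV = -1.217e-19 J
Step 3: x = (E-mu)*eV/(kB*T) = -3.745
Step 4: f = 1/(exp(-3.745)+1) = 0.9769

0.9769


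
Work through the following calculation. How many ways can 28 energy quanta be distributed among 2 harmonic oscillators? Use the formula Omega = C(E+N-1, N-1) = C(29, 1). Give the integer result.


Step 1: Use binomial coefficient C(29, 1)
Step 2: Numerator = 29! / 28!
Step 3: Denominator = 1!
Step 4: Omega = 29

29


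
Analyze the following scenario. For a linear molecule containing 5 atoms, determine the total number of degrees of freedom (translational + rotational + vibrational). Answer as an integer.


Step 1: Translational DOF = 3
Step 2: Rotational DOF (linear) = 2
Step 3: Vibrational DOF = 3*5 - 5 = 10
Step 4: Total = 3 + 2 + 10 = 15

15


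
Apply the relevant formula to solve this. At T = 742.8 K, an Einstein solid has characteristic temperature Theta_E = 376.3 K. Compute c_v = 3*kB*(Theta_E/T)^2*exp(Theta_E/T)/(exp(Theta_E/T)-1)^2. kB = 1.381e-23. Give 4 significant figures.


Step 1: x = Theta_E/T = 376.3/742.8 = 0.5066
Step 2: x^2 = 0.2566
Step 3: exp(x) = 1.66
Step 4: c_v = 3*1.381e-23*0.2566*1.66/(1.66-1)^2 = 4.056e-23

4.056e-23


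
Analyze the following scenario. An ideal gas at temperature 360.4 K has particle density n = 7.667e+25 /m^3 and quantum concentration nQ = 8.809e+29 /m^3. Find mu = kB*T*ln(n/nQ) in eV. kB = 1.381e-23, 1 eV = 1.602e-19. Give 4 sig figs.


Step 1: n/nQ = 7.667e+25/8.809e+29 = 8.704e-05
Step 2: ln(n/nQ) = -9.349
Step 3: mu = kB*T*ln(n/nQ) = 4.977e-21*-9.349 = -4.653e-20 J
Step 4: Convert to eV: -4.653e-20/1.602e-19 = -0.2905 eV

-0.2905


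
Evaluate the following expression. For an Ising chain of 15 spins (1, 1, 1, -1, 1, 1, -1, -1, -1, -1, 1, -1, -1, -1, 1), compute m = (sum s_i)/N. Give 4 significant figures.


Step 1: Count up spins (+1): 7, down spins (-1): 8
Step 2: Total magnetization M = 7 - 8 = -1
Step 3: m = M/N = -1/15 = -0.06667

-0.06667


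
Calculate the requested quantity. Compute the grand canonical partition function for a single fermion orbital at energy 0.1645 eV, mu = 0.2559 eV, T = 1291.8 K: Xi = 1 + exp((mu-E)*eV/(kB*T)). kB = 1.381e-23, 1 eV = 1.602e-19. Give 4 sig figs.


Step 1: (mu - E) = 0.2559 - 0.1645 = 0.0914 eV
Step 2: x = (mu-E)*eV/(kB*T) = 0.0914*1.602e-19/(1.381e-23*1291.8) = 0.8208
Step 3: exp(x) = 2.272
Step 4: Xi = 1 + 2.272 = 3.272

3.272


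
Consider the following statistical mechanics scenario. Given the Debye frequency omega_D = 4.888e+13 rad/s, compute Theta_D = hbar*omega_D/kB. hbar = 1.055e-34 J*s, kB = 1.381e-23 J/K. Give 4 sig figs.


Step 1: hbar*omega_D = 1.055e-34 * 4.888e+13 = 5.157e-21 J
Step 2: Theta_D = 5.157e-21 / 1.381e-23
Step 3: Theta_D = 373.4 K

373.4


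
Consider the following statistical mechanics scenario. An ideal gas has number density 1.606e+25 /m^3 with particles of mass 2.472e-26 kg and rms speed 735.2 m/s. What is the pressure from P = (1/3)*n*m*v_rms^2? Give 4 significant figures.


Step 1: v_rms^2 = 735.2^2 = 5.405e+05
Step 2: n*m = 1.606e+25*2.472e-26 = 0.397
Step 3: P = (1/3)*0.397*5.405e+05 = 7.153e+04 Pa

7.153e+04


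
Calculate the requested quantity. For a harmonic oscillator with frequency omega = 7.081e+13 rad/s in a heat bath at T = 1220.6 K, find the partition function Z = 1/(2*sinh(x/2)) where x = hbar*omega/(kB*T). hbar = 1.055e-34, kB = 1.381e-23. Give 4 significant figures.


Step 1: Compute x = hbar*omega/(kB*T) = 1.055e-34*7.081e+13/(1.381e-23*1220.6) = 0.4432
Step 2: x/2 = 0.2216
Step 3: sinh(x/2) = 0.2234
Step 4: Z = 1/(2*0.2234) = 2.238

2.238


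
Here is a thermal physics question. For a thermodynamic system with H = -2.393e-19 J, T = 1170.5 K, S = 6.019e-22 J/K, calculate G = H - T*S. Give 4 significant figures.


Step 1: T*S = 1170.5 * 6.019e-22 = 7.045e-19 J
Step 2: G = H - T*S = -2.393e-19 - 7.045e-19
Step 3: G = -9.438e-19 J

-9.438e-19


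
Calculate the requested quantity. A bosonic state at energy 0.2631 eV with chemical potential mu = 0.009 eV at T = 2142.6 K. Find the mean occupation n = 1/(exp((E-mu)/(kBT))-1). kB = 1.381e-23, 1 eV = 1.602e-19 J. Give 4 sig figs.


Step 1: (E - mu) = 0.2541 eV
Step 2: x = (E-mu)*eV/(kB*T) = 0.2541*1.602e-19/(1.381e-23*2142.6) = 1.376
Step 3: exp(x) = 3.958
Step 4: n = 1/(exp(x)-1) = 0.3381

0.3381


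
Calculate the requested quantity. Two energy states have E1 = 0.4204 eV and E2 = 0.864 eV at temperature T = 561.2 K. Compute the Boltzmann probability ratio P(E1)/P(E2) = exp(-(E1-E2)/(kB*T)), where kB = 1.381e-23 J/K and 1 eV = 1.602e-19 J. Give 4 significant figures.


Step 1: Compute energy difference dE = E1 - E2 = 0.4204 - 0.864 = -0.4436 eV
Step 2: Convert to Joules: dE_J = -0.4436 * 1.602e-19 = -7.106e-20 J
Step 3: Compute exponent = -dE_J / (kB * T) = -(-7.106e-20) / (1.381e-23 * 561.2) = 9.169
Step 4: P(E1)/P(E2) = exp(9.169) = 9599

9599


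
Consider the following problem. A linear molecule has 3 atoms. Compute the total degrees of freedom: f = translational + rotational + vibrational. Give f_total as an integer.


Step 1: Translational DOF = 3
Step 2: Rotational DOF (linear) = 2
Step 3: Vibrational DOF = 3*3 - 5 = 4
Step 4: Total = 3 + 2 + 4 = 9

9


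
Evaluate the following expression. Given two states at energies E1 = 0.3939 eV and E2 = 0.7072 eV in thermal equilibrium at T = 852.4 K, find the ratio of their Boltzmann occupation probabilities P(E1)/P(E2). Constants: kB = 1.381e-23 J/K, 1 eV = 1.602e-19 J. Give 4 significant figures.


Step 1: Compute energy difference dE = E1 - E2 = 0.3939 - 0.7072 = -0.3133 eV
Step 2: Convert to Joules: dE_J = -0.3133 * 1.602e-19 = -5.019e-20 J
Step 3: Compute exponent = -dE_J / (kB * T) = -(-5.019e-20) / (1.381e-23 * 852.4) = 4.264
Step 4: P(E1)/P(E2) = exp(4.264) = 71.07

71.07


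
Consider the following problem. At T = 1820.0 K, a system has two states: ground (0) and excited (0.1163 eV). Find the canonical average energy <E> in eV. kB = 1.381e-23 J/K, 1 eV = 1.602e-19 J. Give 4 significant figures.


Step 1: beta*E = 0.1163*1.602e-19/(1.381e-23*1820.0) = 0.7413
Step 2: exp(-beta*E) = 0.4765
Step 3: <E> = 0.1163*0.4765/(1+0.4765) = 0.03753 eV

0.03753


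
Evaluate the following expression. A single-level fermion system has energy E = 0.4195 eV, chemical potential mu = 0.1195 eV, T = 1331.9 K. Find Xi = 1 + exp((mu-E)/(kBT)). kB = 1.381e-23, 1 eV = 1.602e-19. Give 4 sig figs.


Step 1: (mu - E) = 0.1195 - 0.4195 = -0.3 eV
Step 2: x = (mu-E)*eV/(kB*T) = -0.3*1.602e-19/(1.381e-23*1331.9) = -2.613
Step 3: exp(x) = 0.07332
Step 4: Xi = 1 + 0.07332 = 1.073

1.073


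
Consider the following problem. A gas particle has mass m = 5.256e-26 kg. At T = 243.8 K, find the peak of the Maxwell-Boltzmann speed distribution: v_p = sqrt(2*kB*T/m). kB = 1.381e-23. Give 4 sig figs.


Step 1: Numerator = 2*kB*T = 2*1.381e-23*243.8 = 6.734e-21
Step 2: Ratio = 6.734e-21 / 5.256e-26 = 1.281e+05
Step 3: v_p = sqrt(1.281e+05) = 357.9 m/s

357.9


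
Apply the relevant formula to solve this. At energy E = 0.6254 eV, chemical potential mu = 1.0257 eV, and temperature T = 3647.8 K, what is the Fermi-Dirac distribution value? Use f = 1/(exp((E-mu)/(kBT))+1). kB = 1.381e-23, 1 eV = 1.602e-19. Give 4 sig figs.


Step 1: (E - mu) = 0.6254 - 1.0257 = -0.4003 eV
Step 2: Convert: (E-mu)*eV = -6.413e-20 J
Step 3: x = (E-mu)*eV/(kB*T) = -1.273
Step 4: f = 1/(exp(-1.273)+1) = 0.7813

0.7813


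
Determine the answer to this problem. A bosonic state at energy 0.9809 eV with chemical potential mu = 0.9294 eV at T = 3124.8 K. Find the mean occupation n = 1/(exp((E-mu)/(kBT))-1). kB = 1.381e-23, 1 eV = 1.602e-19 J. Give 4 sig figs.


Step 1: (E - mu) = 0.0515 eV
Step 2: x = (E-mu)*eV/(kB*T) = 0.0515*1.602e-19/(1.381e-23*3124.8) = 0.1912
Step 3: exp(x) = 1.211
Step 4: n = 1/(exp(x)-1) = 4.746

4.746


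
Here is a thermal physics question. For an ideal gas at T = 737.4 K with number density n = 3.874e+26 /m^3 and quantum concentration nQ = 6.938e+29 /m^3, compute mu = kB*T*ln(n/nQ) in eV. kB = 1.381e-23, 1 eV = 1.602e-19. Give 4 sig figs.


Step 1: n/nQ = 3.874e+26/6.938e+29 = 0.0005584
Step 2: ln(n/nQ) = -7.49
Step 3: mu = kB*T*ln(n/nQ) = 1.018e-20*-7.49 = -7.628e-20 J
Step 4: Convert to eV: -7.628e-20/1.602e-19 = -0.4762 eV

-0.4762


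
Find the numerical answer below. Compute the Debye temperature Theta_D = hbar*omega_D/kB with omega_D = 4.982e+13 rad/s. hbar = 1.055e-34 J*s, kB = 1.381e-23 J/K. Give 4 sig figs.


Step 1: hbar*omega_D = 1.055e-34 * 4.982e+13 = 5.256e-21 J
Step 2: Theta_D = 5.256e-21 / 1.381e-23
Step 3: Theta_D = 380.6 K

380.6


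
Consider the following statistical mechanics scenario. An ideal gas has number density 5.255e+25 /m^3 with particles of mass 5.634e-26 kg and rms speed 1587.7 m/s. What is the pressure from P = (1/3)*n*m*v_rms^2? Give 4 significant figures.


Step 1: v_rms^2 = 1587.7^2 = 2.521e+06
Step 2: n*m = 5.255e+25*5.634e-26 = 2.961
Step 3: P = (1/3)*2.961*2.521e+06 = 2.488e+06 Pa

2.488e+06


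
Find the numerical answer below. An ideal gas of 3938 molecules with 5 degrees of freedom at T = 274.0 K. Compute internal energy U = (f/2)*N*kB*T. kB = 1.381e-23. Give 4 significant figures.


Step 1: f/2 = 5/2 = 2.5
Step 2: N*kB*T = 3938*1.381e-23*274.0 = 1.49e-17
Step 3: U = 2.5 * 1.49e-17 = 3.725e-17 J

3.725e-17


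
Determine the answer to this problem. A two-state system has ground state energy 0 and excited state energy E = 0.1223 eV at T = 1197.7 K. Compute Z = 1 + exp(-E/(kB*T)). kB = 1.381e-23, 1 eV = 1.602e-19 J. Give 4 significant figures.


Step 1: Compute beta*E = E*eV/(kB*T) = 0.1223*1.602e-19/(1.381e-23*1197.7) = 1.185
Step 2: exp(-beta*E) = exp(-1.185) = 0.3059
Step 3: Z = 1 + 0.3059 = 1.306

1.306


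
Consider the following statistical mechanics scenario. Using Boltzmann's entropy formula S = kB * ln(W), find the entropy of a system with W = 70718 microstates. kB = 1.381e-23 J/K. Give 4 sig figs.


Step 1: ln(W) = ln(70718) = 11.17
Step 2: S = kB * ln(W) = 1.381e-23 * 11.17
Step 3: S = 1.542e-22 J/K

1.542e-22


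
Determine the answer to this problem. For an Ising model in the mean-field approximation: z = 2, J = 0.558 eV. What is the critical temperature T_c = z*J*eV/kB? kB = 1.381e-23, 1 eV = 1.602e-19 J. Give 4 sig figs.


Step 1: z*J = 2*0.558 = 1.116 eV
Step 2: Convert to Joules: 1.116*1.602e-19 = 1.788e-19 J
Step 3: T_c = 1.788e-19 / 1.381e-23 = 1.295e+04 K

1.295e+04


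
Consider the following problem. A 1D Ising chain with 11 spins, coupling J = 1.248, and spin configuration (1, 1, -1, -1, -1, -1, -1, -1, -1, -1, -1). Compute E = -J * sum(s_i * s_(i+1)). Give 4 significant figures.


Step 1: Nearest-neighbor products: 1, -1, 1, 1, 1, 1, 1, 1, 1, 1
Step 2: Sum of products = 8
Step 3: E = -1.248 * 8 = -9.984

-9.984


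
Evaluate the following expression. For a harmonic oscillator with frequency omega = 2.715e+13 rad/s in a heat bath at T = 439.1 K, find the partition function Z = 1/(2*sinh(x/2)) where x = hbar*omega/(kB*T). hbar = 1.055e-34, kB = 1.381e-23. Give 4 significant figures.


Step 1: Compute x = hbar*omega/(kB*T) = 1.055e-34*2.715e+13/(1.381e-23*439.1) = 0.4724
Step 2: x/2 = 0.2362
Step 3: sinh(x/2) = 0.2384
Step 4: Z = 1/(2*0.2384) = 2.098

2.098


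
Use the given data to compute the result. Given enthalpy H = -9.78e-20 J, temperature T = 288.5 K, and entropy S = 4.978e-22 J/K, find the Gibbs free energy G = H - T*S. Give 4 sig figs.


Step 1: T*S = 288.5 * 4.978e-22 = 1.436e-19 J
Step 2: G = H - T*S = -9.78e-20 - 1.436e-19
Step 3: G = -2.414e-19 J

-2.414e-19


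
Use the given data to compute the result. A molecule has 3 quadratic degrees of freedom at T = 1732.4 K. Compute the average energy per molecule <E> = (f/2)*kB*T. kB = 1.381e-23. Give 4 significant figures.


Step 1: f/2 = 3/2 = 1.5
Step 2: kB*T = 1.381e-23 * 1732.4 = 2.392e-20
Step 3: <E> = 1.5 * 2.392e-20 = 3.589e-20 J

3.589e-20


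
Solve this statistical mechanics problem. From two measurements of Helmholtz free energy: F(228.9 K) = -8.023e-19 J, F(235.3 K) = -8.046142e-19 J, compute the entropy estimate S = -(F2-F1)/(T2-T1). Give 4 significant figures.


Step 1: dF = F2 - F1 = -8.046142e-19 - (-8.023e-19) = -2.3142e-21 J
Step 2: dT = T2 - T1 = 235.3 - 228.9 = 6.4 K
Step 3: S = -dF/dT = -(-2.3142e-21)/6.4 = 3.616e-22 J/K

3.616e-22


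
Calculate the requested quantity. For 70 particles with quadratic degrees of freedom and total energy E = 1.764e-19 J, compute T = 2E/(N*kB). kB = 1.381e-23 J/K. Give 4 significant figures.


Step 1: Numerator = 2*E = 2*1.764e-19 = 3.528e-19 J
Step 2: Denominator = N*kB = 70*1.381e-23 = 9.667e-22
Step 3: T = 3.528e-19 / 9.667e-22 = 365 K

365


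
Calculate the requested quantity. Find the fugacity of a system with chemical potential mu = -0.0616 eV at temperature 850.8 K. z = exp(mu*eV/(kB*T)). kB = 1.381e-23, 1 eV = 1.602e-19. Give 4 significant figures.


Step 1: Convert mu to Joules: -0.0616*1.602e-19 = -9.868e-21 J
Step 2: kB*T = 1.381e-23*850.8 = 1.175e-20 J
Step 3: mu/(kB*T) = -0.8399
Step 4: z = exp(-0.8399) = 0.4318

0.4318


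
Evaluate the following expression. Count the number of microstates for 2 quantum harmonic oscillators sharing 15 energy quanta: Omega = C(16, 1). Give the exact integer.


Step 1: Use binomial coefficient C(16, 1)
Step 2: Numerator = 16! / 15!
Step 3: Denominator = 1!
Step 4: Omega = 16

16


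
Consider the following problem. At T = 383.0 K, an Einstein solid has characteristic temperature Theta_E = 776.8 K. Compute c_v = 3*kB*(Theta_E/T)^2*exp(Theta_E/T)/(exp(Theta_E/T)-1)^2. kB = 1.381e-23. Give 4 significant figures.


Step 1: x = Theta_E/T = 776.8/383.0 = 2.028
Step 2: x^2 = 4.114
Step 3: exp(x) = 7.6
Step 4: c_v = 3*1.381e-23*4.114*7.6/(7.6-1)^2 = 2.973e-23

2.973e-23


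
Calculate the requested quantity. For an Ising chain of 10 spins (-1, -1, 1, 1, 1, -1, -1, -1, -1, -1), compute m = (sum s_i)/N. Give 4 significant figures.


Step 1: Count up spins (+1): 3, down spins (-1): 7
Step 2: Total magnetization M = 3 - 7 = -4
Step 3: m = M/N = -4/10 = -0.4

-0.4


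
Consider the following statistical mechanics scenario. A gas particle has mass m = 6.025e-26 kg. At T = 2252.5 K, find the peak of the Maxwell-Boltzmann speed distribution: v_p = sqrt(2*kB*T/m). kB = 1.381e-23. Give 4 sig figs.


Step 1: Numerator = 2*kB*T = 2*1.381e-23*2252.5 = 6.221e-20
Step 2: Ratio = 6.221e-20 / 6.025e-26 = 1.033e+06
Step 3: v_p = sqrt(1.033e+06) = 1016 m/s

1016


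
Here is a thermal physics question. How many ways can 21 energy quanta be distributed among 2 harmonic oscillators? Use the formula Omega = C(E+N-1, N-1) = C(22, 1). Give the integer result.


Step 1: Use binomial coefficient C(22, 1)
Step 2: Numerator = 22! / 21!
Step 3: Denominator = 1!
Step 4: Omega = 22

22


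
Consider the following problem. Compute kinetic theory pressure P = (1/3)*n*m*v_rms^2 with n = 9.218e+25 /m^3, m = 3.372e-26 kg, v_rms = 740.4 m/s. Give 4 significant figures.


Step 1: v_rms^2 = 740.4^2 = 5.482e+05
Step 2: n*m = 9.218e+25*3.372e-26 = 3.108
Step 3: P = (1/3)*3.108*5.482e+05 = 5.68e+05 Pa

5.68e+05


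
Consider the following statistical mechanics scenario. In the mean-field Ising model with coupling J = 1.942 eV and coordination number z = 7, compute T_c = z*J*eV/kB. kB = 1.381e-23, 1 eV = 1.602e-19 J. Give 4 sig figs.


Step 1: z*J = 7*1.942 = 13.59 eV
Step 2: Convert to Joules: 13.59*1.602e-19 = 2.178e-18 J
Step 3: T_c = 2.178e-18 / 1.381e-23 = 1.577e+05 K

1.577e+05


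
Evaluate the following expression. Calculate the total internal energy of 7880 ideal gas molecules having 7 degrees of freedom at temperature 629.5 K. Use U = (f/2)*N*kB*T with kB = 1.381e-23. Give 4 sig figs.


Step 1: f/2 = 7/2 = 3.5
Step 2: N*kB*T = 7880*1.381e-23*629.5 = 6.85e-17
Step 3: U = 3.5 * 6.85e-17 = 2.398e-16 J

2.398e-16


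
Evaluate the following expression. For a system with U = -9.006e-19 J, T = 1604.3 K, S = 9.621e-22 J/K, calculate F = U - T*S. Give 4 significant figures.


Step 1: T*S = 1604.3 * 9.621e-22 = 1.543e-18 J
Step 2: F = U - T*S = -9.006e-19 - 1.543e-18
Step 3: F = -2.444e-18 J

-2.444e-18


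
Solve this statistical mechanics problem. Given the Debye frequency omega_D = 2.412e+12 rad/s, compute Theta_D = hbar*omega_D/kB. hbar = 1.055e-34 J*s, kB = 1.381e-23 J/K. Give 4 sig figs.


Step 1: hbar*omega_D = 1.055e-34 * 2.412e+12 = 2.545e-22 J
Step 2: Theta_D = 2.545e-22 / 1.381e-23
Step 3: Theta_D = 18.43 K

18.43


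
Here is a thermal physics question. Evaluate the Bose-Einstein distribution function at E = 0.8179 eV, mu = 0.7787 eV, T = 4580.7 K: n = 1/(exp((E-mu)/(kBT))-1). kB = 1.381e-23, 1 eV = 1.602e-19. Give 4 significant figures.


Step 1: (E - mu) = 0.0392 eV
Step 2: x = (E-mu)*eV/(kB*T) = 0.0392*1.602e-19/(1.381e-23*4580.7) = 0.09927
Step 3: exp(x) = 1.104
Step 4: n = 1/(exp(x)-1) = 9.582

9.582


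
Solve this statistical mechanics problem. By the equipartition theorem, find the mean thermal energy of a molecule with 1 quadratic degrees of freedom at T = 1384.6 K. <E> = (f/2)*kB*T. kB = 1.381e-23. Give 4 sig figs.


Step 1: f/2 = 1/2 = 0.5
Step 2: kB*T = 1.381e-23 * 1384.6 = 1.912e-20
Step 3: <E> = 0.5 * 1.912e-20 = 9.561e-21 J

9.561e-21


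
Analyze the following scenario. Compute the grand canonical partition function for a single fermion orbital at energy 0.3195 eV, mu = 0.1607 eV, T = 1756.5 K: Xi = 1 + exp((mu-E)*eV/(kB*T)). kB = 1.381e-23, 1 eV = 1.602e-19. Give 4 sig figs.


Step 1: (mu - E) = 0.1607 - 0.3195 = -0.1588 eV
Step 2: x = (mu-E)*eV/(kB*T) = -0.1588*1.602e-19/(1.381e-23*1756.5) = -1.049
Step 3: exp(x) = 0.3504
Step 4: Xi = 1 + 0.3504 = 1.35

1.35


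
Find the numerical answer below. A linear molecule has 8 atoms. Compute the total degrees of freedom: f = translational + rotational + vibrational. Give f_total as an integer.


Step 1: Translational DOF = 3
Step 2: Rotational DOF (linear) = 2
Step 3: Vibrational DOF = 3*8 - 5 = 19
Step 4: Total = 3 + 2 + 19 = 24

24


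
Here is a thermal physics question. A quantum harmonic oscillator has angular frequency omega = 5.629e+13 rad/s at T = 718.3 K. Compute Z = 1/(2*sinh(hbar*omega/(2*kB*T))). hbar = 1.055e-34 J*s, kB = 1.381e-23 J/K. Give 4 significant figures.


Step 1: Compute x = hbar*omega/(kB*T) = 1.055e-34*5.629e+13/(1.381e-23*718.3) = 0.5987
Step 2: x/2 = 0.2993
Step 3: sinh(x/2) = 0.3038
Step 4: Z = 1/(2*0.3038) = 1.646

1.646


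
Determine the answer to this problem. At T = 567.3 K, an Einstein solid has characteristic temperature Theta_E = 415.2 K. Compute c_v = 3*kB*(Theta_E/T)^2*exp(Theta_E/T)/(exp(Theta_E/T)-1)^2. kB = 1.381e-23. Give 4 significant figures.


Step 1: x = Theta_E/T = 415.2/567.3 = 0.7319
Step 2: x^2 = 0.5357
Step 3: exp(x) = 2.079
Step 4: c_v = 3*1.381e-23*0.5357*2.079/(2.079-1)^2 = 3.963e-23

3.963e-23


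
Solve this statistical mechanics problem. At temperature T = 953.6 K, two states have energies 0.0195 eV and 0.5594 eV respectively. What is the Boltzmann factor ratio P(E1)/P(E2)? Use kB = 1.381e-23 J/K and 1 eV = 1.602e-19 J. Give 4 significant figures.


Step 1: Compute energy difference dE = E1 - E2 = 0.0195 - 0.5594 = -0.5399 eV
Step 2: Convert to Joules: dE_J = -0.5399 * 1.602e-19 = -8.649e-20 J
Step 3: Compute exponent = -dE_J / (kB * T) = -(-8.649e-20) / (1.381e-23 * 953.6) = 6.568
Step 4: P(E1)/P(E2) = exp(6.568) = 711.8

711.8


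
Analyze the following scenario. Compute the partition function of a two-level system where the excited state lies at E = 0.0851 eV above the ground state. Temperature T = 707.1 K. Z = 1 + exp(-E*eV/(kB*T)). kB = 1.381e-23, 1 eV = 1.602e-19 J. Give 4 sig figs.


Step 1: Compute beta*E = E*eV/(kB*T) = 0.0851*1.602e-19/(1.381e-23*707.1) = 1.396
Step 2: exp(-beta*E) = exp(-1.396) = 0.2476
Step 3: Z = 1 + 0.2476 = 1.248

1.248


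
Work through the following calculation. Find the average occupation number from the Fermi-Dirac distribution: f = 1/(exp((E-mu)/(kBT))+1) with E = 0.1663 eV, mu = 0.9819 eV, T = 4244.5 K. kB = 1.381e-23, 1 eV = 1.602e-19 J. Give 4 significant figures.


Step 1: (E - mu) = 0.1663 - 0.9819 = -0.8156 eV
Step 2: Convert: (E-mu)*eV = -1.307e-19 J
Step 3: x = (E-mu)*eV/(kB*T) = -2.229
Step 4: f = 1/(exp(-2.229)+1) = 0.9028

0.9028


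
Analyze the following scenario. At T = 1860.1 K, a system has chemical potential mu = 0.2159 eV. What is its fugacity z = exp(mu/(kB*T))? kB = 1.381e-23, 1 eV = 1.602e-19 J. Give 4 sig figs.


Step 1: Convert mu to Joules: 0.2159*1.602e-19 = 3.459e-20 J
Step 2: kB*T = 1.381e-23*1860.1 = 2.569e-20 J
Step 3: mu/(kB*T) = 1.346
Step 4: z = exp(1.346) = 3.844

3.844


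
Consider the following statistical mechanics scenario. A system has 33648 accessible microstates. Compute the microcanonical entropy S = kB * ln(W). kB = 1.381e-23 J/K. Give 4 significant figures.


Step 1: ln(W) = ln(33648) = 10.42
Step 2: S = kB * ln(W) = 1.381e-23 * 10.42
Step 3: S = 1.44e-22 J/K

1.44e-22


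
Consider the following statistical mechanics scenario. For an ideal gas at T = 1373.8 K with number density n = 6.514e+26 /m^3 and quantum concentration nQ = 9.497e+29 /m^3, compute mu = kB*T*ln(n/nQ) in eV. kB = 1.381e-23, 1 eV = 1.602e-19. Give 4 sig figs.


Step 1: n/nQ = 6.514e+26/9.497e+29 = 0.0006859
Step 2: ln(n/nQ) = -7.285
Step 3: mu = kB*T*ln(n/nQ) = 1.897e-20*-7.285 = -1.382e-19 J
Step 4: Convert to eV: -1.382e-19/1.602e-19 = -0.8627 eV

-0.8627


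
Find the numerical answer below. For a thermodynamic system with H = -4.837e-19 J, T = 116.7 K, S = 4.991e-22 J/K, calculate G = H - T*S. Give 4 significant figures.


Step 1: T*S = 116.7 * 4.991e-22 = 5.824e-20 J
Step 2: G = H - T*S = -4.837e-19 - 5.824e-20
Step 3: G = -5.419e-19 J

-5.419e-19
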